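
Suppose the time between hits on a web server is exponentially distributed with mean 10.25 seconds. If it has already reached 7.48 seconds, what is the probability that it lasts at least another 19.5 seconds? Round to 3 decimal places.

0.149

The rate is λ = 1/10.25 = 0.097561 per second.
By the memoryless property, P(X > 7.48+19.5 | X > 7.48) = P(X > 19.5).
P(X > 19.5) = e^(−1.9024) ≈ 0.149.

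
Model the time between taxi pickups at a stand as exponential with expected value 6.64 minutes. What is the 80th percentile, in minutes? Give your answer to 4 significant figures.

The rate is λ = 1/6.64 = 0.150602 per minute.
Set 1 − e^(−λt) = 0.8, so t = −ln(0.2)/λ = 1.6094/0.150602 ≈ 10.6867 minutes.

10.69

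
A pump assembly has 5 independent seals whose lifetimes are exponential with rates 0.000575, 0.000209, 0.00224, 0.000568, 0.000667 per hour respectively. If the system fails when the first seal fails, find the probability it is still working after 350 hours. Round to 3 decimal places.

0.225

The time to first failure is exponential with rate Σλ = 0.000575 + 0.000209 + 0.00224 + 0.000568 + 0.000667 = 0.004259.
P(min > 350) = e^(−0.004259·350) = e^(−1.4906) ≈ 0.225.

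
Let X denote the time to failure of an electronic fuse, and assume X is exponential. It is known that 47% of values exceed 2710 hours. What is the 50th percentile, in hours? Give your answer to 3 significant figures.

e^(−λ·2710) = 0.47 ⇒ λ = −ln(0.47)/2710 = 0.000278606.
50th percentile: 1 − e^(−λt) = 0.5, t = −ln(0.5)/λ = 2487.91 hours.

2490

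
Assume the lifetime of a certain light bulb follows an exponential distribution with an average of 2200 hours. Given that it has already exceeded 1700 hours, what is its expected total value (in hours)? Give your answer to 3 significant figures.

3900

The rate is λ = 1/2200 = 0.000454545 per hour.
By memorylessness, E[X | X > 1700] = 1700 + 1/λ = 1700 + 2200 = 3900 hours.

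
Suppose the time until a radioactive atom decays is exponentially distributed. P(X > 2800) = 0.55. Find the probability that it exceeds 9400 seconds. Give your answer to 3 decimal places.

0.134

e^(−λ·2800) = 0.55 ⇒ λ = −ln(0.55)/2800 = 0.000213513.
P(X > 9400) = e^(−0.000213513·9400) = e^(−2.007) ≈ 0.134.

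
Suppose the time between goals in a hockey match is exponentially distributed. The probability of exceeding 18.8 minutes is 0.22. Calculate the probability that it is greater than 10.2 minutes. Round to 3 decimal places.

0.440

e^(−λ·18.8) = 0.22 ⇒ λ = −ln(0.22)/18.8 = 0.0805387.
P(X > 10.2) = e^(−0.0805387·10.2) = e^(−0.82149) ≈ 0.440.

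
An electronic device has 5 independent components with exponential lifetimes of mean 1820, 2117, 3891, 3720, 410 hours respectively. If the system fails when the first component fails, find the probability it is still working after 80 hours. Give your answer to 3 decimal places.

The first failure time is exponential with rate Σλ_i = 1/1820 + 1/2117 + 1/3891 + 1/3720 + 1/410 = 0.00398666 per hour.
P(min > 80) = e^(−0.00398666·80) = e^(−0.31893) ≈ 0.727.

0.727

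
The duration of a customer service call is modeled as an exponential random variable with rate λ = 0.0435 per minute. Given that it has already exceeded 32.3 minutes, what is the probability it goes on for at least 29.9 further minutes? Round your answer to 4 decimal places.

0.2724

By the memoryless property, P(X > 32.3+29.9 | X > 32.3) = P(X > 29.9).
P(X > 29.9) = e^(−1.3006) ≈ 0.2724.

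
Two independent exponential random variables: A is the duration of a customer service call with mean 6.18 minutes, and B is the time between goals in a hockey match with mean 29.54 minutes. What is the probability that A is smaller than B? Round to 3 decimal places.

λ_1 = 1/6.18 = 0.161812, λ_2 = 1/29.54 = 0.0338524.
For independent exponentials, P(A < B) = λ_1/(λ_1+λ_2) = 0.161812/0.195665 ≈ 0.827.

0.827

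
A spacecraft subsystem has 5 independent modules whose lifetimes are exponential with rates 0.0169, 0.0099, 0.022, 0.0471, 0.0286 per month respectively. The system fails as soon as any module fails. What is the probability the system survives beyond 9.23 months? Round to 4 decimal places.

The time to first failure is exponential with rate Σλ = 0.0169 + 0.0099 + 0.022 + 0.0471 + 0.0286 = 0.1245.
P(min > 9.23) = e^(−0.1245·9.23) = e^(−1.1491) ≈ 0.3169.

0.3169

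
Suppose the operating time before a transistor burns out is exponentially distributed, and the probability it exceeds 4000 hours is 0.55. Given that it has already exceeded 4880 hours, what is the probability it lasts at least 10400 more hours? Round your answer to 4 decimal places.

0.2113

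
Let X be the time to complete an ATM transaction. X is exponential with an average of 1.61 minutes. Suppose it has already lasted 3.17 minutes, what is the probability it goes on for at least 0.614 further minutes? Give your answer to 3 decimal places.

0.683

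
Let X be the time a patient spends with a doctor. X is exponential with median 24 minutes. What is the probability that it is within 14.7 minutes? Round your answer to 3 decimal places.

For an exponential, median = ln(2)/λ, so λ = ln 2 / 24 = 0.0288811 per minute.
P(X ≤ 14.7) = 1 − e^(−λ·14.7) = 1 − e^(−0.42455) ≈ 0.346.

0.346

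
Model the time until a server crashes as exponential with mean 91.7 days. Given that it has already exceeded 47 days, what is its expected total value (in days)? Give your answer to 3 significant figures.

The rate is λ = 1/91.7 = 0.0109051 per day.
By memorylessness, E[X | X > 47] = 47 + 1/λ = 47 + 91.7 = 138.7 days.

139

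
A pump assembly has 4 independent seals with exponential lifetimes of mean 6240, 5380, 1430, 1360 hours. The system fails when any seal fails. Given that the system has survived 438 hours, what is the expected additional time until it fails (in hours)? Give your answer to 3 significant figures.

First-failure rate Σλ = 1/6240 + 1/5380 + 1/1430 + 1/1360 = 0.00178072.
By memorylessness the expected residual is 1/Σλ = 561.569 hours, regardless of the 438 already elapsed.

562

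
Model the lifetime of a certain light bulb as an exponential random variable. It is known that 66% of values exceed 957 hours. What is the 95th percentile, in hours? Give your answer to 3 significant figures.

6900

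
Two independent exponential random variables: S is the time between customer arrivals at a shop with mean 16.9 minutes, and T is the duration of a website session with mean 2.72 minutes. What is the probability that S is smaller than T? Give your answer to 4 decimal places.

λ_1 = 1/16.9 = 0.0591716, λ_2 = 1/2.72 = 0.367647.
For independent exponentials, P(S < T) = λ_1/(λ_1+λ_2) = 0.0591716/0.426819 ≈ 0.1386.

0.1386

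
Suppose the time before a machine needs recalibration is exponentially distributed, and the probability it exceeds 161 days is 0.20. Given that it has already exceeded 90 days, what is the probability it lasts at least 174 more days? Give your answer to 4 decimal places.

0.1756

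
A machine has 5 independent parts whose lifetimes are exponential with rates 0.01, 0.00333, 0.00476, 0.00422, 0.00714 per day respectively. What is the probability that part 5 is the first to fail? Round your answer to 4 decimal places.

0.2424

The time to first failure is exponential with rate Σλ = 0.01 + 0.00333 + 0.00476 + 0.00422 + 0.00714 = 0.02945.
P(part 5 first) = λ_5/Σλ = 0.00714/0.02945 ≈ 0.2424.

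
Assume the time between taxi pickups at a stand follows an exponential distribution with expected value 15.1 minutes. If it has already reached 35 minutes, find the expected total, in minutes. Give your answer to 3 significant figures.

50.1

The rate is λ = 1/15.1 = 0.0662252 per minute.
By memorylessness, E[X | X > 35] = 35 + 1/λ = 35 + 15.1 = 50.1 minutes.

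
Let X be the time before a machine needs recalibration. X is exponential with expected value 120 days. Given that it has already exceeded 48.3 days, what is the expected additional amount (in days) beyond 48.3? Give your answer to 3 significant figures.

120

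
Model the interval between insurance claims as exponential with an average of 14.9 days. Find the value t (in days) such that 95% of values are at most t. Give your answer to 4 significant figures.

44.64

The rate is λ = 1/14.9 = 0.0671141 per day.
Set 1 − e^(−λt) = 0.95, so t = −ln(0.05)/λ = 2.9957/0.0671141 ≈ 44.6364 days.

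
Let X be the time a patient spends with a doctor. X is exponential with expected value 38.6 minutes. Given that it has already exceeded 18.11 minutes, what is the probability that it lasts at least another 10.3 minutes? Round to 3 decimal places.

0.766

The rate is λ = 1/38.6 = 0.0259067 per minute.
The exponential is memoryless, so the remaining time is again Exp(λ): the condition X > 18.11 is irrelevant.
P(X > 10.3) = e^(−0.26684) ≈ 0.766.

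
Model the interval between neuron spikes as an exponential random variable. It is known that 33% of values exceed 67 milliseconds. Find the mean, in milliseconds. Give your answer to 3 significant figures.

60.4

e^(−λ·67) = 0.33 ⇒ λ = −ln(0.33)/67 = 0.0165472.
Mean = 1/λ = 60.4332 milliseconds.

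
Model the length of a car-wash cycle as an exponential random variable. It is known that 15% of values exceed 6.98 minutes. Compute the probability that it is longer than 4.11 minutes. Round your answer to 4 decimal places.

e^(−λ·6.98) = 0.15 ⇒ λ = −ln(0.15)/6.98 = 0.271794.
P(X > 4.11) = e^(−0.271794·4.11) = e^(−1.1171) ≈ 0.3272.

0.3272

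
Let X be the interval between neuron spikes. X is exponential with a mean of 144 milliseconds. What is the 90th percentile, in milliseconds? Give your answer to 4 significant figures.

331.6

The rate is λ = 1/144 = 0.00694444 per millisecond.
Set 1 − e^(−λt) = 0.9, so t = −ln(0.1)/λ = 2.3026/0.00694444 ≈ 331.572 milliseconds.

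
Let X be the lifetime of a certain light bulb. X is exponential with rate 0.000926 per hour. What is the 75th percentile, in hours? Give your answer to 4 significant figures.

1497

Set 1 − e^(−λt) = 0.75, so t = −ln(0.25)/λ = 1.3863/0.000926 ≈ 1497.08 hours.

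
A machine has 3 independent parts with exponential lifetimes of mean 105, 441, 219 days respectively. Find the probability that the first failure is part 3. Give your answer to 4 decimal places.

0.2791

Rates: λ_i = 1/mean_i → 0.00952381, 0.00226757, 0.00456621; Σλ = 0.0163576.
P(part 3 first) = λ_3/Σλ = 0.00456621/0.0163576 ≈ 0.2791.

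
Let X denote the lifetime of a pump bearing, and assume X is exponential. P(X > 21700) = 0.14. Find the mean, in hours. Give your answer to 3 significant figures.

11000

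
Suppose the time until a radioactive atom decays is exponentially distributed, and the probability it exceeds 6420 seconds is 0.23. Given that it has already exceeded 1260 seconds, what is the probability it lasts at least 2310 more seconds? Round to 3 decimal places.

From e^(−λ·6420) = 0.23, λ = −ln(0.23)/6420 = 0.000228921.
Memoryless: P(X > 1260+2310 | X > 1260) = P(X > 2310) = e^(−0.000228921·2310) ≈ 0.589.

0.589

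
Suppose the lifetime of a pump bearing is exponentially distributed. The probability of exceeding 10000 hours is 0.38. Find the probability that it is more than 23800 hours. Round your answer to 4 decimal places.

e^(−λ·10000) = 0.38 ⇒ λ = −ln(0.38)/10000 = 0.0000967584.
P(X > 23800) = e^(−0.0000967584·23800) = e^(−2.3028) ≈ 0.1000.

0.1000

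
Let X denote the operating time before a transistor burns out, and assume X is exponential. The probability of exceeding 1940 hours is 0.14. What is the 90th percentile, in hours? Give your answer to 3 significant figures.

2270

e^(−λ·1940) = 0.14 ⇒ λ = −ln(0.14)/1940 = 0.00101346.
90th percentile: 1 − e^(−λt) = 0.9, t = −ln(0.1)/λ = 2272 hours.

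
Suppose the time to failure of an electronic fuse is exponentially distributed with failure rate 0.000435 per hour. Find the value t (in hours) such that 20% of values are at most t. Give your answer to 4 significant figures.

513.0

Set 1 − e^(−λt) = 0.2, so t = −ln(0.8)/λ = 0.22314/0.000435 ≈ 512.974 hours.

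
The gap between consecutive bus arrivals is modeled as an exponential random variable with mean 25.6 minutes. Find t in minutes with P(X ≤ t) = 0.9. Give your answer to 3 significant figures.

The rate is λ = 1/25.6 = 0.0390625 per minute.
Set 1 − e^(−λt) = 0.9, so t = −ln(0.1)/λ = 2.3026/0.0390625 ≈ 58.9462 minutes.

58.9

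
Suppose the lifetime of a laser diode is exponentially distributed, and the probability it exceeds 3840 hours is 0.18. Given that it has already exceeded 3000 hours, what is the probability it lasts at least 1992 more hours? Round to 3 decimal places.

0.411

From e^(−λ·3840) = 0.18, λ = −ln(0.18)/3840 = 0.000446562.
Memoryless: P(X > 3000+1992 | X > 3000) = P(X > 1992) = e^(−0.000446562·1992) ≈ 0.411.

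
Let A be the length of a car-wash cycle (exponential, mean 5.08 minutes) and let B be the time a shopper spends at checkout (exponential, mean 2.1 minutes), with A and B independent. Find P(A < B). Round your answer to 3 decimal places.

λ_1 = 1/5.08 = 0.19685, λ_2 = 1/2.1 = 0.47619.
For independent exponentials, P(A < B) = λ_1/(λ_1+λ_2) = 0.19685/0.673041 ≈ 0.292.

0.292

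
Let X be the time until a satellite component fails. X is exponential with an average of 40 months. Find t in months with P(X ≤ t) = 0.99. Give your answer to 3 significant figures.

184

The rate is λ = 1/40 = 0.025 per month.
Set 1 − e^(−λt) = 0.99, so t = −ln(0.01)/λ = 4.6052/0.025 ≈ 184.207 months.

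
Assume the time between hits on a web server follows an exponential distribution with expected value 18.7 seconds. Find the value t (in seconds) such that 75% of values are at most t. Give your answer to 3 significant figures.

25.9

The rate is λ = 1/18.7 = 0.0534759 per second.
Set 1 − e^(−λt) = 0.75, so t = −ln(0.25)/λ = 1.3863/0.0534759 ≈ 25.9237 seconds.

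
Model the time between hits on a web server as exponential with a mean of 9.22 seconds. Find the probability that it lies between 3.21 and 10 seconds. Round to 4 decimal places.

The rate is λ = 1/9.22 = 0.10846 per second.
P(3.21 < X < 10) = e^(−λ·3.21) − e^(−λ·10) = 0.70599 − 0.33804 ≈ 0.3680.

0.3680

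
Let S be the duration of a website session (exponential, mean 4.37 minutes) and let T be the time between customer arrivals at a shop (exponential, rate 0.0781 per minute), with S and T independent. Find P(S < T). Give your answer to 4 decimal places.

λ_1 = 1/4.37 = 0.228833, λ_2 = 0.0781.
For independent exponentials, P(S < T) = λ_1/(λ_1+λ_2) = 0.228833/0.306933 ≈ 0.7455.

0.7455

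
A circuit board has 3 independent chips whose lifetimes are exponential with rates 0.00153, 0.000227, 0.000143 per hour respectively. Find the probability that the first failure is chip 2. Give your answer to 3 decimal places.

The time to first failure is exponential with rate Σλ = 0.00153 + 0.000227 + 0.000143 = 0.0019.
P(chip 2 first) = λ_2/Σλ = 0.000227/0.0019 ≈ 0.119.

0.119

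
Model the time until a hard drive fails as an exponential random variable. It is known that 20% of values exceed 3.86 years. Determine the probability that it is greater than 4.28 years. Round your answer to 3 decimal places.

0.168

e^(−λ·3.86) = 0.20 ⇒ λ = −ln(0.20)/3.86 = 0.416953.
P(X > 4.28) = e^(−0.416953·4.28) = e^(−1.7846) ≈ 0.168.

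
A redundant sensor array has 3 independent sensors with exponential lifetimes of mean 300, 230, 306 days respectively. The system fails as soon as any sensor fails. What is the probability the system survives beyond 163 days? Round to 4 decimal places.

0.1678

The first failure time is exponential with rate Σλ_i = 1/300 + 1/230 + 1/306 = 0.0109491 per day.
P(min > 163) = e^(−0.0109491·163) = e^(−1.7847) ≈ 0.1678.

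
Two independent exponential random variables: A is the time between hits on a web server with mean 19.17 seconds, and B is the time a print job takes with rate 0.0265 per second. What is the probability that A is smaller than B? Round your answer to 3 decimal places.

0.663

λ_1 = 1/19.17 = 0.0521648, λ_2 = 0.0265.
For independent exponentials, P(A < B) = λ_1/(λ_1+λ_2) = 0.0521648/0.0786648 ≈ 0.663.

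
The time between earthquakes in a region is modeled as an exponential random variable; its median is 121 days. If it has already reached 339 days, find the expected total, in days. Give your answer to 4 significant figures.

For an exponential, median = ln(2)/λ, so λ = ln 2 / 121 = 0.00572849 per day.
By memorylessness, E[X | X > 339] = 339 + 1/λ = 339 + 174.566 = 513.566 days.

513.6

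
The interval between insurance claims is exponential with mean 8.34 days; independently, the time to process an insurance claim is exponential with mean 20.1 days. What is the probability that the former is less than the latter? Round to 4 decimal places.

λ_1 = 1/8.34 = 0.119904, λ_2 = 1/20.1 = 0.0497512.
For independent exponentials, P(the former < the latter) = λ_1/(λ_1+λ_2) = 0.119904/0.169655 ≈ 0.7068.

0.7068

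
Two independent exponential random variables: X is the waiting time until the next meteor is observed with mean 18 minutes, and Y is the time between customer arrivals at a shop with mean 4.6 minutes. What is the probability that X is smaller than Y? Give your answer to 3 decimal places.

λ_1 = 1/18 = 0.0555556, λ_2 = 1/4.6 = 0.217391.
For independent exponentials, P(X < Y) = λ_1/(λ_1+λ_2) = 0.0555556/0.272947 ≈ 0.204.

0.204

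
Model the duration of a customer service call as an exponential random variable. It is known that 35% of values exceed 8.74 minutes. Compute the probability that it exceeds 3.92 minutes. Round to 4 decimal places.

e^(−λ·8.74) = 0.35 ⇒ λ = −ln(0.35)/8.74 = 0.120117.
P(X > 3.92) = e^(−0.120117·3.92) = e^(−0.47086) ≈ 0.6245.

0.6245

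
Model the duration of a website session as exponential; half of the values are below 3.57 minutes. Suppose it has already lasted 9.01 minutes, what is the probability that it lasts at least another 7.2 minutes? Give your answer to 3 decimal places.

0.247

For an exponential, median = ln(2)/λ, so λ = ln 2 / 3.57 = 0.194159 per minute.
The exponential is memoryless, so the remaining time is again Exp(λ): the condition X > 9.01 is irrelevant.
P(X > 7.2) = e^(−1.3979) ≈ 0.247.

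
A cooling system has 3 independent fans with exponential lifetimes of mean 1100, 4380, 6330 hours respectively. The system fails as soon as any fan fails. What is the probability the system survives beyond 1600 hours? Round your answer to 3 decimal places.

The first failure time is exponential with rate Σλ_i = 1/1100 + 1/4380 + 1/6330 = 0.00129538 per hour.
P(min > 1600) = e^(−0.00129538·1600) = e^(−2.0726) ≈ 0.126.

0.126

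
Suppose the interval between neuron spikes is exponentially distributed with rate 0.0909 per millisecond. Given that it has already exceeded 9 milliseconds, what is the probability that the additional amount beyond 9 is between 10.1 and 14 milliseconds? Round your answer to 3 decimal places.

0.119

Memoryless: the residual past 9 is again Exp(λ).
P(10.1 < residual < 14) = e^(−λ·10.1) − e^(−λ·14) = 0.39928 − 0.28010 ≈ 0.119.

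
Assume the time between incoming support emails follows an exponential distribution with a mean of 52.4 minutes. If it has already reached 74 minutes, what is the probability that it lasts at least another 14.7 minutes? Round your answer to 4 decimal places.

0.7554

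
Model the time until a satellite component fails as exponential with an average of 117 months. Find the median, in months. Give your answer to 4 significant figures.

81.10

The rate is λ = 1/117 = 0.00854701 per month.
Set 1 − e^(−λt) = 0.5, so t = −ln(0.5)/λ = 0.69315/0.00854701 ≈ 81.0982 months.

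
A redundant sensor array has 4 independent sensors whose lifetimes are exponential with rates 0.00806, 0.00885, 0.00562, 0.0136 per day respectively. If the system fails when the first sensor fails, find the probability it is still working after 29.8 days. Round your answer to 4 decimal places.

0.3407

The time to first failure is exponential with rate Σλ = 0.00806 + 0.00885 + 0.00562 + 0.0136 = 0.03613.
P(min > 29.8) = e^(−0.03613·29.8) = e^(−1.0767) ≈ 0.3407.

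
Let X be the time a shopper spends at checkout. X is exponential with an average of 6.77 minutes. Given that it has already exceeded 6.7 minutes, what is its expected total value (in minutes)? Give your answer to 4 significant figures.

The rate is λ = 1/6.77 = 0.14771 per minute.
By memorylessness, E[X | X > 6.7] = 6.7 + 1/λ = 6.7 + 6.77 = 13.47 minutes.

13.47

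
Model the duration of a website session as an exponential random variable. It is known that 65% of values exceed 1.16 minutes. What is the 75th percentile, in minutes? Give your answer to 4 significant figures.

e^(−λ·1.16) = 0.65 ⇒ λ = −ln(0.65)/1.16 = 0.371365.
75th percentile: 1 − e^(−λt) = 0.75, t = −ln(0.25)/λ = 3.73297 minutes.

3.733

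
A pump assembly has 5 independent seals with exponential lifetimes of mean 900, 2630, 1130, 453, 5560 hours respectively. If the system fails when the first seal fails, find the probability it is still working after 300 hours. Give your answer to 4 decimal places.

The first failure time is exponential with rate Σλ_i = 1/900 + 1/2630 + 1/1130 + 1/453 + 1/5560 = 0.00476366 per hour.
P(min > 300) = e^(−0.00476366·300) = e^(−1.4291) ≈ 0.2395.

0.2395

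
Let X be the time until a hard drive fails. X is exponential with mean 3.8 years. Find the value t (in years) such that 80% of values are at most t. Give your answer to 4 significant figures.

6.116

The rate is λ = 1/3.8 = 0.263158 per year.
Set 1 − e^(−λt) = 0.8, so t = −ln(0.2)/λ = 1.6094/0.263158 ≈ 6.11586 years.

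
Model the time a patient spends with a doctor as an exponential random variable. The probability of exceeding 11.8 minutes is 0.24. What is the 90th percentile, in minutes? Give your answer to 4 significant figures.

19.04

e^(−λ·11.8) = 0.24 ⇒ λ = −ln(0.24)/11.8 = 0.120942.
90th percentile: 1 − e^(−λt) = 0.9, t = −ln(0.1)/λ = 19.0387 minutes.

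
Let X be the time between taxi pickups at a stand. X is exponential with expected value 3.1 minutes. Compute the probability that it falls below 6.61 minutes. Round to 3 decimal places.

The rate is λ = 1/3.1 = 0.322581 per minute.
P(X ≤ 6.61) = 1 − e^(−λ·6.61) = 1 − e^(−2.1323) ≈ 0.881.

0.881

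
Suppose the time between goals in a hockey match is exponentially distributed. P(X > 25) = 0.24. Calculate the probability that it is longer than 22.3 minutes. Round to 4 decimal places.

e^(−λ·25) = 0.24 ⇒ λ = −ln(0.24)/25 = 0.0570847.
P(X > 22.3) = e^(−0.0570847·22.3) = e^(−1.273) ≈ 0.2800.

0.2800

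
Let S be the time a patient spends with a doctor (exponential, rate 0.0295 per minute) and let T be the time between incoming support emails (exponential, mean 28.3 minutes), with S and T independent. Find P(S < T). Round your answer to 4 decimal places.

0.4550

λ_1 = 0.0295, λ_2 = 1/28.3 = 0.0353357.
For independent exponentials, P(S < T) = λ_1/(λ_1+λ_2) = 0.0295/0.0648357 ≈ 0.4550.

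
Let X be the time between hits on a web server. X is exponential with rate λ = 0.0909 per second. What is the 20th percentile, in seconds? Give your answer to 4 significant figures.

Set 1 − e^(−λt) = 0.2, so t = −ln(0.8)/λ = 0.22314/0.0909 ≈ 2.45482 seconds.

2.455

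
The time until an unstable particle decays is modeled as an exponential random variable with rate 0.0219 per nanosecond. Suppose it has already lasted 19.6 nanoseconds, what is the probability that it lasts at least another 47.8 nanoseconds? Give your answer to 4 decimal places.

The exponential is memoryless, so the remaining time is again Exp(λ): the condition X > 19.6 is irrelevant.
P(X > 47.8) = e^(−1.0468) ≈ 0.3511.

0.3511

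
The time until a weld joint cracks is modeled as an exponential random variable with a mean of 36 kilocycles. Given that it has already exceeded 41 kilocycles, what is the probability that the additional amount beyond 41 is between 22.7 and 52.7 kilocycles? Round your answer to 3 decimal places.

0.301

The rate is λ = 1/36 = 0.0277778 per kilocycle.
Memoryless: the residual past 41 is again Exp(λ).
P(22.7 < residual < 52.7) = e^(−λ·22.7) − e^(−λ·52.7) = 0.53230 − 0.23133 ≈ 0.301.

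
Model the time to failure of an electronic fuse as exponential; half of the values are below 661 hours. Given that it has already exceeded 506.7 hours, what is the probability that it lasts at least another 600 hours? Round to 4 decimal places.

For an exponential, median = ln(2)/λ, so λ = ln 2 / 661 = 0.00104863 per hour.
The exponential is memoryless, so the remaining time is again Exp(λ): the condition X > 506.7 is irrelevant.
P(X > 600) = e^(−0.62918) ≈ 0.5330.

0.5330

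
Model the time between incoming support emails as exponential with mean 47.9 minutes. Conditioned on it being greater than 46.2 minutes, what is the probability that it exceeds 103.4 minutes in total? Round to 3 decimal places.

0.303

The rate is λ = 1/47.9 = 0.0208768 per minute.
P(X > s+t | X > s) = e^(−λ(s+t))/e^(−λs) = e^(−λt), independent of s = 46.2.
P(X > 57.2) = e^(−1.1942) ≈ 0.303.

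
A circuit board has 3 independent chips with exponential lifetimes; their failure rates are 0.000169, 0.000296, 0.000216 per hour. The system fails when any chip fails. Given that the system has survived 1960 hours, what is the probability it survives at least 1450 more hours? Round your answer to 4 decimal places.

0.3725

Time to first failure ~ Exp(Σλ) with Σλ = 0.000681.
By memorylessness, P(T > 1960+1450 | T > 1960) = P(T > 1450) = e^(−0.000681·1450) ≈ 0.3725.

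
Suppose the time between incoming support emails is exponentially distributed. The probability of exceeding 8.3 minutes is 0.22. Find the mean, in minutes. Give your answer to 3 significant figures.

5.48

e^(−λ·8.3) = 0.22 ⇒ λ = −ln(0.22)/8.3 = 0.182425.
Mean = 1/λ = 5.4817 minutes.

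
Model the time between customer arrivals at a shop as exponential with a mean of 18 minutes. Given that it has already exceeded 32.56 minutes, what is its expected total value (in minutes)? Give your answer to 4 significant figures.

The rate is λ = 1/18 = 0.0555556 per minute.
By memorylessness, E[X | X > 32.56] = 32.56 + 1/λ = 32.56 + 18 = 50.56 minutes.

50.56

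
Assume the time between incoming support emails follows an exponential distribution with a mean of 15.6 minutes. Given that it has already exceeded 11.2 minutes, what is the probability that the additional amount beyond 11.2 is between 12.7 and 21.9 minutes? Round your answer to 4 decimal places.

The rate is λ = 1/15.6 = 0.0641026 per minute.
Memoryless: the residual past 11.2 is again Exp(λ).
P(12.7 < residual < 21.9) = e^(−λ·12.7) − e^(−λ·21.9) = 0.44304 − 0.24565 ≈ 0.1974.

0.1974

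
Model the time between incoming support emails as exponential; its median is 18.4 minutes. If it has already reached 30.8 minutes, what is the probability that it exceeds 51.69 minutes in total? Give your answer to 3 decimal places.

For an exponential, median = ln(2)/λ, so λ = ln 2 / 18.4 = 0.037671 per minute.
P(X > s+t | X > s) = e^(−λ(s+t))/e^(−λs) = e^(−λt), independent of s = 30.8.
P(X > 20.89) = e^(−0.78695) ≈ 0.455.

0.455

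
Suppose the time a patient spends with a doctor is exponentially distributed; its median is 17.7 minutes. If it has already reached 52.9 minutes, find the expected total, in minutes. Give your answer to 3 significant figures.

For an exponential, median = ln(2)/λ, so λ = ln 2 / 17.7 = 0.0391609 per minute.
By memorylessness, E[X | X > 52.9] = 52.9 + 1/λ = 52.9 + 25.5357 = 78.4357 minutes.

78.4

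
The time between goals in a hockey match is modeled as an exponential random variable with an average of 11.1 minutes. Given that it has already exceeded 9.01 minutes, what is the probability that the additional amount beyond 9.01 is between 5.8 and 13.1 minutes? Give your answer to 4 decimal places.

The rate is λ = 1/11.1 = 0.0900901 per minute.
Memoryless: the residual past 9.01 is again Exp(λ).
P(5.8 < residual < 13.1) = e^(−λ·5.8) − e^(−λ·13.1) = 0.59302 − 0.30722 ≈ 0.2858.

0.2858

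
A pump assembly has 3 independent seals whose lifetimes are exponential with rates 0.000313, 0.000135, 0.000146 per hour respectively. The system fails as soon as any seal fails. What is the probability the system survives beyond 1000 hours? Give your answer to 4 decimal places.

0.5521

The time to first failure is exponential with rate Σλ = 0.000313 + 0.000135 + 0.000146 = 0.000594.
P(min > 1000) = e^(−0.000594·1000) = e^(−0.594) ≈ 0.5521.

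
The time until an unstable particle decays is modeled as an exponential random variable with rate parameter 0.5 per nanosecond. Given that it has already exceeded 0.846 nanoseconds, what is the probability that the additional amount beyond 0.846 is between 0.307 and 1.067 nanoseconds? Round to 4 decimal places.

Memoryless: the residual past 0.846 is again Exp(λ).
P(0.307 < residual < 1.067) = e^(−λ·0.307) − e^(−λ·1.067) = 0.85770 − 0.58655 ≈ 0.2712.

0.2712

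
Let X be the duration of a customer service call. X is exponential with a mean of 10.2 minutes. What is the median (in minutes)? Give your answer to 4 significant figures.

7.070

The rate is λ = 1/10.2 = 0.0980392 per minute.
Set 1 − e^(−λt) = 0.5, so t = −ln(0.5)/λ = 0.69315/0.0980392 ≈ 7.0701 minutes.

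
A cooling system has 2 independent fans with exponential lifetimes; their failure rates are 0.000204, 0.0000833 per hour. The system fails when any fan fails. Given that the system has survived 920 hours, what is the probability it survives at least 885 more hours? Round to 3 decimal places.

0.775

Time to first failure ~ Exp(Σλ) with Σλ = 0.0002873.
By memorylessness, P(T > 920+885 | T > 920) = P(T > 885) = e^(−0.0002873·885) ≈ 0.775.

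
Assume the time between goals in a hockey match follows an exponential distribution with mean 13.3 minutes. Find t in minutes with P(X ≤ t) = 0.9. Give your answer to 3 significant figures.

The rate is λ = 1/13.3 = 0.075188 per minute.
Set 1 − e^(−λt) = 0.9, so t = −ln(0.1)/λ = 2.3026/0.075188 ≈ 30.6244 minutes.

30.6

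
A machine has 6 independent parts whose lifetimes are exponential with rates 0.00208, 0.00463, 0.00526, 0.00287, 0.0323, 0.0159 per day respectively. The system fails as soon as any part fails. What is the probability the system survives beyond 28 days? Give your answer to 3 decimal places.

0.171

The time to first failure is exponential with rate Σλ = 0.00208 + 0.00463 + 0.00526 + 0.00287 + 0.0323 + 0.0159 = 0.06304.
P(min > 28) = e^(−0.06304·28) = e^(−1.7651) ≈ 0.171.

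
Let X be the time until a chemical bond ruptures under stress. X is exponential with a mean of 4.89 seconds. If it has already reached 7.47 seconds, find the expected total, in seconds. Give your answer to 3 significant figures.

12.4

The rate is λ = 1/4.89 = 0.204499 per second.
By memorylessness, E[X | X > 7.47] = 7.47 + 1/λ = 7.47 + 4.89 = 12.36 seconds.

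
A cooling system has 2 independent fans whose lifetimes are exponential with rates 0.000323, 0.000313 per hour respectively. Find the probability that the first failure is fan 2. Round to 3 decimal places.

0.492

The time to first failure is exponential with rate Σλ = 0.000323 + 0.000313 = 0.000636.
P(fan 2 first) = λ_2/Σλ = 0.000313/0.000636 ≈ 0.492.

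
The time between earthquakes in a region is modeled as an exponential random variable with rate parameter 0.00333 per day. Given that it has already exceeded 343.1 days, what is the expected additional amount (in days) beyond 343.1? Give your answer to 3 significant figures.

300

By memorylessness, the remaining amount past any threshold is again Exp(λ) with mean 1/λ = 300.3 days.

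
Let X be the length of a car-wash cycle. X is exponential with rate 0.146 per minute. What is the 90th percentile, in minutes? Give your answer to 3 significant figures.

15.8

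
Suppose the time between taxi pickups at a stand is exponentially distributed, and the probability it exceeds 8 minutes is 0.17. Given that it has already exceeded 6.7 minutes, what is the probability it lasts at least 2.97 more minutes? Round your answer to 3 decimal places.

From e^(−λ·8) = 0.17, λ = −ln(0.17)/8 = 0.221495.
Memoryless: P(X > 6.7+2.97 | X > 6.7) = P(X > 2.97) = e^(−0.221495·2.97) ≈ 0.518.

0.518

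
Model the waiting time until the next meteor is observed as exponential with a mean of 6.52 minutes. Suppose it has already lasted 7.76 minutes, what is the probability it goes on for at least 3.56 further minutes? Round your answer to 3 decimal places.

0.579

The rate is λ = 1/6.52 = 0.153374 per minute.
By the memoryless property, P(X > 7.76+3.56 | X > 7.76) = P(X > 3.56).
P(X > 3.56) = e^(−0.54601) ≈ 0.579.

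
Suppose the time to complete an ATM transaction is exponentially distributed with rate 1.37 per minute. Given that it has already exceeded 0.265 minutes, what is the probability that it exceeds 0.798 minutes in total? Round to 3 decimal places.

0.482

The exponential is memoryless, so the remaining time is again Exp(λ): the condition X > 0.265 is irrelevant.
P(X > 0.533) = e^(−0.73021) ≈ 0.482.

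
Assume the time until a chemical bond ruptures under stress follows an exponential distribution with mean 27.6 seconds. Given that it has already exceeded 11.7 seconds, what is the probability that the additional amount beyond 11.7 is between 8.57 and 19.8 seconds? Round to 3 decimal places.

The rate is λ = 1/27.6 = 0.0362319 per second.
Memoryless: the residual past 11.7 is again Exp(λ).
P(8.57 < residual < 19.8) = e^(−λ·8.57) − e^(−λ·19.8) = 0.73308 − 0.48802 ≈ 0.245.

0.245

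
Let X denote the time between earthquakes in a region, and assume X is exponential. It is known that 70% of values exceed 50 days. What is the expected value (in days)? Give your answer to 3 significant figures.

140

e^(−λ·50) = 0.70 ⇒ λ = −ln(0.70)/50 = 0.0071335.
Mean = 1/λ = 140.184 days.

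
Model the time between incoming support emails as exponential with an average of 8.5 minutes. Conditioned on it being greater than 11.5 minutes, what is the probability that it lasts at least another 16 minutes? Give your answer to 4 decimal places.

The rate is λ = 1/8.5 = 0.117647 per minute.
P(X > s+t | X > s) = e^(−λ(s+t))/e^(−λs) = e^(−λt), independent of s = 11.5.
P(X > 16) = e^(−1.8824) ≈ 0.1522.

0.1522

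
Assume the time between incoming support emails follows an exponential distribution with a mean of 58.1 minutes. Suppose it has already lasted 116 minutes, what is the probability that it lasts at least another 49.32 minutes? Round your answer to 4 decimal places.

0.4279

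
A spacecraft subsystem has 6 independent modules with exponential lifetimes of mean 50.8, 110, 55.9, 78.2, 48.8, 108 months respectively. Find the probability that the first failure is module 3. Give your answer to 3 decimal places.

0.201

Rates: λ_i = 1/mean_i → 0.019685, 0.00909091, 0.0178891, 0.0127877, 0.0204918, 0.00925926; Σλ = 0.0892038.
P(module 3 first) = λ_3/Σλ = 0.0178891/0.0892038 ≈ 0.201.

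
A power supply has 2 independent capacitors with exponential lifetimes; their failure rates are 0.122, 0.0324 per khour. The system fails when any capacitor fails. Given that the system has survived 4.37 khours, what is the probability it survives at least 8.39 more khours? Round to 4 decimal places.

0.2738

Time to first failure ~ Exp(Σλ) with Σλ = 0.1544.
By memorylessness, P(T > 4.37+8.39 | T > 4.37) = P(T > 8.39) = e^(−0.1544·8.39) ≈ 0.2738.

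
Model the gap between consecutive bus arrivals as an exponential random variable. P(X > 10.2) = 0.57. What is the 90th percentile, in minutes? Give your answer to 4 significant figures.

41.78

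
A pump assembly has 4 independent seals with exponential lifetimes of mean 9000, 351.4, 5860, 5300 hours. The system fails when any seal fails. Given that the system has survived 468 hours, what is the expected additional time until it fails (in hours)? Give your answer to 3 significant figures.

302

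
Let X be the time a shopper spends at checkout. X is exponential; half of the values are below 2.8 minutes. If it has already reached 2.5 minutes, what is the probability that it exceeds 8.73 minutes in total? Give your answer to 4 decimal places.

For an exponential, median = ln(2)/λ, so λ = ln 2 / 2.8 = 0.247553 per minute.
P(X > s+t | X > s) = e^(−λ(s+t))/e^(−λs) = e^(−λt), independent of s = 2.5.
P(X > 6.23) = e^(−1.5423) ≈ 0.2139.

0.2139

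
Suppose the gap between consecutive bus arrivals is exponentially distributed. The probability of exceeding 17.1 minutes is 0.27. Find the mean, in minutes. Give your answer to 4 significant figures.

e^(−λ·17.1) = 0.27 ⇒ λ = −ln(0.27)/17.1 = 0.0765692.
Mean = 1/λ = 13.0601 minutes.

13.06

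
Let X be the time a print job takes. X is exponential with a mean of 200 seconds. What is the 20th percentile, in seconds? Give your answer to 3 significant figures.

44.6

The rate is λ = 1/200 = 0.005 per second.
Set 1 − e^(−λt) = 0.2, so t = −ln(0.8)/λ = 0.22314/0.005 ≈ 44.6287 seconds.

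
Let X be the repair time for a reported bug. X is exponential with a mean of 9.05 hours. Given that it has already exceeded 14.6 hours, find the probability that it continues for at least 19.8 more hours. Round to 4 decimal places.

The rate is λ = 1/9.05 = 0.110497 per hour.
By the memoryless property, P(X > 14.6+19.8 | X > 14.6) = P(X > 19.8).
P(X > 19.8) = e^(−2.1878) ≈ 0.1122.

0.1122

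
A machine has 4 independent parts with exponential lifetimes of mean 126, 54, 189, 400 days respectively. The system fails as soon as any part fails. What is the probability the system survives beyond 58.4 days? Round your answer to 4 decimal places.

0.1353

The first failure time is exponential with rate Σλ_i = 1/126 + 1/54 + 1/189 + 1/400 = 0.034246 per day.
P(min > 58.4) = e^(−0.034246·58.4) = e^(−2) ≈ 0.1353.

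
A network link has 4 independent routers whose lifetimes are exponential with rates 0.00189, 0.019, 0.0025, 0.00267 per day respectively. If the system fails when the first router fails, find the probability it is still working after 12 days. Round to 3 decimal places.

The time to first failure is exponential with rate Σλ = 0.00189 + 0.019 + 0.0025 + 0.00267 = 0.02606.
P(min > 12) = e^(−0.02606·12) = e^(−0.31272) ≈ 0.731.

0.731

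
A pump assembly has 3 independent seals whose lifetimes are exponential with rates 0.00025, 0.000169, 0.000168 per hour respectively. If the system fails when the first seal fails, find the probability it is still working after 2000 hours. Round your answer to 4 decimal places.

The time to first failure is exponential with rate Σλ = 0.00025 + 0.000169 + 0.000168 = 0.000587.
P(min > 2000) = e^(−0.000587·2000) = e^(−1.174) ≈ 0.3091.

0.3091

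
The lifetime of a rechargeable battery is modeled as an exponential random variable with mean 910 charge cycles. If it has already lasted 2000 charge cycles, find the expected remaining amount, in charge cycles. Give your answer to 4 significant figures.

910.0

The rate is λ = 1/910 = 0.0010989 per charge cycle.
By memorylessness, the remaining amount past any threshold is again Exp(λ) with mean 1/λ = 910 charge cycles.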